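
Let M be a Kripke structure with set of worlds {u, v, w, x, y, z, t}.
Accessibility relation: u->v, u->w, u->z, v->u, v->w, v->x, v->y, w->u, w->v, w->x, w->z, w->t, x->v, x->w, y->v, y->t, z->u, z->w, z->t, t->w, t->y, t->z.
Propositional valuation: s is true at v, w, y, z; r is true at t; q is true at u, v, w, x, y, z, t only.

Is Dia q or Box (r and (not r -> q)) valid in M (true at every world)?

Let φ = Dia q or Box (r and (not r -> q)). Evaluate φ at each world:
  u (successors {v, w, z}): φ is true.
  v (successors {u, w, x, y}): φ is true.
  w (successors {u, v, x, z, t}): φ is true.
  x (successors {v, w}): φ is true.
  y (successors {v, t}): φ is true.
  z (successors {u, w, t}): φ is true.
  t (successors {w, y, z}): φ is true.
For instance, at w:
  At w: Dia q is true, Box (r and (not r -> q)) is false, so Dia q or Box (r and (not r -> q)) is true.
    At w: Dia q requires q at some successor in {u, v, x, z, t}.
      q holds at u, so Dia q is true at w.
    At w: Box (r and (not r -> q)) requires r and (not r -> q) at every successor {u, v, x, z, t}.
      r and (not r -> q) fails at u, so Box (r and (not r -> q)) is false at w.

Yes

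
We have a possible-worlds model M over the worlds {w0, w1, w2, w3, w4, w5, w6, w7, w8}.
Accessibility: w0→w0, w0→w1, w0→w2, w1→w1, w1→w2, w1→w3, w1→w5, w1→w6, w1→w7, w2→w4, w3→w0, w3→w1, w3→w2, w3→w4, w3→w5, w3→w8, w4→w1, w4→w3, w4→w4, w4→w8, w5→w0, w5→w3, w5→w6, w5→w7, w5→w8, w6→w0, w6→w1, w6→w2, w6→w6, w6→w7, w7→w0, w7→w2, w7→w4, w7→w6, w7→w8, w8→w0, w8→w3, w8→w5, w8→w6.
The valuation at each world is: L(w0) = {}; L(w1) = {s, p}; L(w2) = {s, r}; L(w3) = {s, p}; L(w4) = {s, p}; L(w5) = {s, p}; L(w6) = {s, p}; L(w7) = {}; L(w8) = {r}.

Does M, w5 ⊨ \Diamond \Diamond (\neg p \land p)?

Recall that \Diamond ψ holds at a world iff ψ holds at some accessible world.
At w5: \Diamond \Diamond (\neg p \land p) requires \Diamond (\neg p \land p) at some successor in {w0, w3, w6, w7, w8}.
  At w0: \Diamond (\neg p \land p) is false.
  At w3: \Diamond (\neg p \land p) is false.
  At w6: \Diamond (\neg p \land p) is false.
  At w7: \Diamond (\neg p \land p) is false.
  At w8: \Diamond (\neg p \land p) is false.
So \Diamond \Diamond (\neg p \land p) is false at w5.

No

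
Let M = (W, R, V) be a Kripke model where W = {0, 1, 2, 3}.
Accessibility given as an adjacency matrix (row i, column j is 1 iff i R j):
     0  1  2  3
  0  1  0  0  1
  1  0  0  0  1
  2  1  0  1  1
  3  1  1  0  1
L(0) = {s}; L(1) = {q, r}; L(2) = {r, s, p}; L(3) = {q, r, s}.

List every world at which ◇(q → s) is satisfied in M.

Recall that ◇ψ holds at a world iff ψ holds at some accessible world.
Let φ = ◇(q → s). Evaluate φ at each world:
  0 (successors {0, 3}): φ is true.
  1 (successors {3}): φ is true.
  2 (successors {0, 2, 3}): φ is true.
  3 (successors {0, 1, 3}): φ is true.
For instance, at 3:
  At 3: ◇(q → s) requires q → s at some successor in {0, 1, 3}.
    q → s holds at 0, so ◇(q → s) is true at 3.
Satisfying worlds: {0, 1, 2, 3}

0, 1, 2, 3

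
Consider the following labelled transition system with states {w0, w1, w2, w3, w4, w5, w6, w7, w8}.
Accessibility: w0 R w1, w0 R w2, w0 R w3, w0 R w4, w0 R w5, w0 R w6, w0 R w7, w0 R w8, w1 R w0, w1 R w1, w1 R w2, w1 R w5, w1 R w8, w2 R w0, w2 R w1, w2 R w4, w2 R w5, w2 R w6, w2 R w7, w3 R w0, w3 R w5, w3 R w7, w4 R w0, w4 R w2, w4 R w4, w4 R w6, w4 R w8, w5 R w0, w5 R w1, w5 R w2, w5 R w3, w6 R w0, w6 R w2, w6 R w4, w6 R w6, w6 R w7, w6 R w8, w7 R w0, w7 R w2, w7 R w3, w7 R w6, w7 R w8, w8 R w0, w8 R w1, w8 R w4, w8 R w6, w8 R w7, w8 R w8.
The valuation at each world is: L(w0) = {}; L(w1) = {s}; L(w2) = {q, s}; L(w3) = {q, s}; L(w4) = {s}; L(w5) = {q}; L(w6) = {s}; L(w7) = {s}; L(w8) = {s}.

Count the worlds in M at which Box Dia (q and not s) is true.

Let φ = Box Dia (q and not s). Evaluate φ at each world:
  w0 (successors {w1, w2, w3, w4, w5, w6, w7, w8}): φ is false.
  w1 (successors {w0, w1, w2, w5, w8}): φ is false.
  w2 (successors {w0, w1, w4, w5, w6, w7}): φ is false.
  w3 (successors {w0, w5, w7}): φ is false.
  w4 (successors {w0, w2, w4, w6, w8}): φ is false.
  w5 (successors {w0, w1, w2, w3}): φ is true.
  w6 (successors {w0, w2, w4, w6, w7, w8}): φ is false.
  w7 (successors {w0, w2, w3, w6, w8}): φ is false.
  w8 (successors {w0, w1, w4, w6, w7, w8}): φ is false.
For instance, at w2:
  At w2: Box Dia (q and not s) requires Dia (q and not s) at every successor {w0, w1, w4, w5, w6, w7}.
    Dia (q and not s) fails at w4, so Box Dia (q and not s) is false at w2.
      At w4: Dia (q and not s) requires q and not s at some successor in {w0, w2, w4, w6, w8}.
        At w0: q and not s is false.
        At w2: q and not s is false.
        At w4: q and not s is false.
        At w6: q and not s is false.
        At w8: q and not s is false.
      So Dia (q and not s) is false at w4.
Satisfying worlds: {w5}

1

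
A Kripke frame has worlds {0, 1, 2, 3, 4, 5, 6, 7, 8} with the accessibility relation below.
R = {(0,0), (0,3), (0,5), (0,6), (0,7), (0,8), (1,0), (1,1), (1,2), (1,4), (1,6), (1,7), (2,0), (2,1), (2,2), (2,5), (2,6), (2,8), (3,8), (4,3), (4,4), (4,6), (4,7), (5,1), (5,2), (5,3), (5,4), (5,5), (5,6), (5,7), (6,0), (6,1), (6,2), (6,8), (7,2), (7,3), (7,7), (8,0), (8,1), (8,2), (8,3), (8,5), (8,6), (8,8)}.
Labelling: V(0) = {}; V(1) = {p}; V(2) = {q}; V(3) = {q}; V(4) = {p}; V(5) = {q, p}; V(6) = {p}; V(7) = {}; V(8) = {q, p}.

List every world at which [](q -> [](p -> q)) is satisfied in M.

4

Recall that []ψ holds at a world iff ψ holds at every accessible world, and <>ψ holds iff ψ holds at some accessible world.
Let φ = [](q -> [](p -> q)). Evaluate φ at each world:
  0 (successors {0, 3, 5, 6, 7, 8}): φ is false.
  1 (successors {0, 1, 2, 4, 6, 7}): φ is false.
  2 (successors {0, 1, 2, 5, 6, 8}): φ is false.
  3 (successors {8}): φ is false.
  4 (successors {3, 4, 6, 7}): φ is true.
  5 (successors {1, 2, 3, 4, 5, 6, 7}): φ is false.
  6 (successors {0, 1, 2, 8}): φ is false.
  7 (successors {2, 3, 7}): φ is false.
  8 (successors {0, 1, 2, 3, 5, 6, 8}): φ is false.
For instance, at 8:
  At 8: [](q -> [](p -> q)) requires q -> [](p -> q) at every successor {0, 1, 2, 3, 5, 6, 8}.
    q -> [](p -> q) fails at 2, so [](q -> [](p -> q)) is false at 8.
      At 2: q is true, [](p -> q) is false, so q -> [](p -> q) is false.
Satisfying worlds: {4}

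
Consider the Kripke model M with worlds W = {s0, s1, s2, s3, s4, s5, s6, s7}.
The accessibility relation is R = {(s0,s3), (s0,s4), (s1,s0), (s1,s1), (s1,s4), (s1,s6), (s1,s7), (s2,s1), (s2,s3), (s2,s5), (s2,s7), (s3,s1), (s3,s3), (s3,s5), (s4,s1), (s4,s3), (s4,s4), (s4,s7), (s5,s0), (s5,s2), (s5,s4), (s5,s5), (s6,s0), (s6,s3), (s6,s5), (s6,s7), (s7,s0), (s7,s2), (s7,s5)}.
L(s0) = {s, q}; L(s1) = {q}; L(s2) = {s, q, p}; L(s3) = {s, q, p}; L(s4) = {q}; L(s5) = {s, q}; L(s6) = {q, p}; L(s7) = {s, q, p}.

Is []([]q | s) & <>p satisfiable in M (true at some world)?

Yes

Let φ = []([]q | s) & <>p. Evaluate φ at each world:
  s0 (successors {s3, s4}): φ is true.
  s1 (successors {s0, s1, s4, s6, s7}): φ is true.
  s2 (successors {s1, s3, s5, s7}): φ is true.
  s3 (successors {s1, s3, s5}): φ is true.
  s4 (successors {s1, s3, s4, s7}): φ is true.
  s5 (successors {s0, s2, s4, s5}): φ is true.
  s6 (successors {s0, s3, s5, s7}): φ is true.
  s7 (successors {s0, s2, s5}): φ is true.
Detail at s0 (witness):
  At s0: []([]q | s) is true, <>p is true, so []([]q | s) & <>p is true.
    At s0: []([]q | s) requires []q | s at every successor {s3, s4}.
      At s3: []q | s is true.
      At s4: []q | s is true.
    So []([]q | s) is true at s0.
    At s0: <>p requires p at some successor in {s3, s4}.
      p holds at s3, so <>p is true at s0.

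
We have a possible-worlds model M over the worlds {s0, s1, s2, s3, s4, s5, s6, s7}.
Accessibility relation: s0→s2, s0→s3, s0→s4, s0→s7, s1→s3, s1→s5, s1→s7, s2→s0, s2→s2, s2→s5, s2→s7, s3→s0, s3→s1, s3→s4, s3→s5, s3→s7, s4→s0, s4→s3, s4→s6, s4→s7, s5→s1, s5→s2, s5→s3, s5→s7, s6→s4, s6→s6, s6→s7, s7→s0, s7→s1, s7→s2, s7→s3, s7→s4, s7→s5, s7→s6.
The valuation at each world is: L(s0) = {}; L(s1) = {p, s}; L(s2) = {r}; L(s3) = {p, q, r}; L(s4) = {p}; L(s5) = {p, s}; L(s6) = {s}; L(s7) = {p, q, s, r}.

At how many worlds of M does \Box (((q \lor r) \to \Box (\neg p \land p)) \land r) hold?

Let φ = \Box (((q \lor r) \to \Box (\neg p \land p)) \land r). Evaluate φ at each world:
  s0 (successors {s2, s3, s4, s7}): φ is false.
  s1 (successors {s3, s5, s7}): φ is false.
  s2 (successors {s0, s2, s5, s7}): φ is false.
  s3 (successors {s0, s1, s4, s5, s7}): φ is false.
  s4 (successors {s0, s3, s6, s7}): φ is false.
  s5 (successors {s1, s2, s3, s7}): φ is false.
  s6 (successors {s4, s6, s7}): φ is false.
  s7 (successors {s0, s1, s2, s3, s4, s5, s6}): φ is false.
For instance, at s4:
  At s4: \Box (((q \lor r) \to \Box (\neg p \land p)) \land r) requires ((q \lor r) \to \Box (\neg p \land p)) \land r at every successor {s0, s3, s6, s7}.
    ((q \lor r) \to \Box (\neg p \land p)) \land r fails at s0, so \Box (((q \lor r) \to \Box (\neg p \land p)) \land r) is false at s4.
      At s0: (q \lor r) \to \Box (\neg p \land p) is true, r is false, so ((q \lor r) \to \Box (\neg p \land p)) \land r is false.
Satisfying worlds: none.

0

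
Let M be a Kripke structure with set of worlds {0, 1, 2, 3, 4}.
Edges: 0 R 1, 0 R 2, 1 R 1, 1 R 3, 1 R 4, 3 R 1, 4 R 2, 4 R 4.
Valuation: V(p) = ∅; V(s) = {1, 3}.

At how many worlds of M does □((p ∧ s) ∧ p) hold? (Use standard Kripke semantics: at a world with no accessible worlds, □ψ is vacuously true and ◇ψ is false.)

Let φ = □((p ∧ s) ∧ p). Evaluate φ at each world:
  0 (successors {1, 2}): φ is false.
  1 (successors {1, 3, 4}): φ is false.
  2 (successors ∅): φ is true.
  3 (successors {1}): φ is false.
  4 (successors {2, 4}): φ is false.
For instance, at 0:
  At 0: □((p ∧ s) ∧ p) requires (p ∧ s) ∧ p at every successor {1, 2}.
    (p ∧ s) ∧ p fails at 1, so □((p ∧ s) ∧ p) is false at 0.
Satisfying worlds: {2}

1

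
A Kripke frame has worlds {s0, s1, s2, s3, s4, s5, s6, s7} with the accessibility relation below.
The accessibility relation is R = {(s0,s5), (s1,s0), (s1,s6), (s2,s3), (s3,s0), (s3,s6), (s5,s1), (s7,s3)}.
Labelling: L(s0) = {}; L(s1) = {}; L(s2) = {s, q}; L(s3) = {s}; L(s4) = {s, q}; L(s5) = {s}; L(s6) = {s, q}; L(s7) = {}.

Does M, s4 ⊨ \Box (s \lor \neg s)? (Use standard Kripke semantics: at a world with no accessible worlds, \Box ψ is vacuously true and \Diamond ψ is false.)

Yes

At s4: no accessible worlds, so \Box (s \lor \neg s) holds vacuously.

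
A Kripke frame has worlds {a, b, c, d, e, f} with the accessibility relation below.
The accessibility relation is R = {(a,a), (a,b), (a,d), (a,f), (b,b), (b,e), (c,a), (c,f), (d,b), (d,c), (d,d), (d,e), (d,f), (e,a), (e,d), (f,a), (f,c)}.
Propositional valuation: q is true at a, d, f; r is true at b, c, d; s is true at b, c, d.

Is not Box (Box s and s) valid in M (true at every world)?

Yes

Let φ = not Box (Box s and s). Evaluate φ at each world:
  a (successors {a, b, d, f}): φ is true.
  b (successors {b, e}): φ is true.
  c (successors {a, f}): φ is true.
  d (successors {b, c, d, e, f}): φ is true.
  e (successors {a, d}): φ is true.
  f (successors {a, c}): φ is true.
For instance, at a:
  At a: Box (Box s and s) is false, so not Box (Box s and s) is true.
    At a: Box (Box s and s) requires Box s and s at every successor {a, b, d, f}.
      Box s and s fails at a, so Box (Box s and s) is false at a.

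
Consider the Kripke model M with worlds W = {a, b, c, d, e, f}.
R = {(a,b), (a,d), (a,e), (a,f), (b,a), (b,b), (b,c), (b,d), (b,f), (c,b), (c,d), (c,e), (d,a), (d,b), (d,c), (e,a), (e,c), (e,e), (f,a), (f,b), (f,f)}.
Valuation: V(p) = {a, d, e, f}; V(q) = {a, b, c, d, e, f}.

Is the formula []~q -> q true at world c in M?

Yes

Recall that []ψ holds at a world iff ψ holds at every accessible world, and <>ψ holds iff ψ holds at some accessible world.
At c: []~q is false, q is true, so []~q -> q is true.
  At c: []~q requires ~q at every successor {b, d, e}.
    ~q fails at b, so []~q is false at c.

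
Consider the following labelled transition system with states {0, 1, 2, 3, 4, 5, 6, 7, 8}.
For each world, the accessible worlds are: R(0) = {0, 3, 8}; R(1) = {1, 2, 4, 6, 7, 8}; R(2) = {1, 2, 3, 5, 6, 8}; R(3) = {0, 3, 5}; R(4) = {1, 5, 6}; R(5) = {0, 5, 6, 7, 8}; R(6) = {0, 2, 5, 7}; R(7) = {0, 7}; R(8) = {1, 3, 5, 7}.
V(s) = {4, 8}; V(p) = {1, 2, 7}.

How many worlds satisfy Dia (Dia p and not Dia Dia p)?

0

Let φ = Dia (Dia p and not Dia Dia p). Evaluate φ at each world:
  0 (successors {0, 3, 8}): φ is false.
  1 (successors {1, 2, 4, 6, 7, 8}): φ is false.
  2 (successors {1, 2, 3, 5, 6, 8}): φ is false.
  3 (successors {0, 3, 5}): φ is false.
  4 (successors {1, 5, 6}): φ is false.
  5 (successors {0, 5, 6, 7, 8}): φ is false.
  6 (successors {0, 2, 5, 7}): φ is false.
  7 (successors {0, 7}): φ is false.
  8 (successors {1, 3, 5, 7}): φ is false.
For instance, at 0:
  At 0: Dia (Dia p and not Dia Dia p) requires Dia p and not Dia Dia p at some successor in {0, 3, 8}.
    At 0: Dia p and not Dia Dia p is false.
    At 3: Dia p and not Dia Dia p is false.
    At 8: Dia p and not Dia Dia p is false.
  So Dia (Dia p and not Dia Dia p) is false at 0.
Satisfying worlds: none.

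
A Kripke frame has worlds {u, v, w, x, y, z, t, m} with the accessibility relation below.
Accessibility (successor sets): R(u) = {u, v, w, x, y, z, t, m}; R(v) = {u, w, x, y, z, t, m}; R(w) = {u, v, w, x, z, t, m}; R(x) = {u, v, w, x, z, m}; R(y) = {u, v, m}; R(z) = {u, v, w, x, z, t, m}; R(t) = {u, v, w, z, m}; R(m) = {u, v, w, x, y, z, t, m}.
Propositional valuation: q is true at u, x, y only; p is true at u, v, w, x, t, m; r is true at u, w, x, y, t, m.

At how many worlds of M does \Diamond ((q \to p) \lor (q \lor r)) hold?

8

Recall that \Diamond ψ holds at a world iff ψ holds at some accessible world.
Let φ = \Diamond ((q \to p) \lor (q \lor r)). Evaluate φ at each world:
  u (successors {u, v, w, x, y, z, t, m}): φ is true.
  v (successors {u, w, x, y, z, t, m}): φ is true.
  w (successors {u, v, w, x, z, t, m}): φ is true.
  x (successors {u, v, w, x, z, m}): φ is true.
  y (successors {u, v, m}): φ is true.
  z (successors {u, v, w, x, z, t, m}): φ is true.
  t (successors {u, v, w, z, m}): φ is true.
  m (successors {u, v, w, x, y, z, t, m}): φ is true.
For instance, at z:
  At z: \Diamond ((q \to p) \lor (q \lor r)) requires (q \to p) \lor (q \lor r) at some successor in {u, v, w, x, z, t, m}.
    (q \to p) \lor (q \lor r) holds at u, so \Diamond ((q \to p) \lor (q \lor r)) is true at z.
Satisfying worlds: {u, v, w, x, y, z, t, m}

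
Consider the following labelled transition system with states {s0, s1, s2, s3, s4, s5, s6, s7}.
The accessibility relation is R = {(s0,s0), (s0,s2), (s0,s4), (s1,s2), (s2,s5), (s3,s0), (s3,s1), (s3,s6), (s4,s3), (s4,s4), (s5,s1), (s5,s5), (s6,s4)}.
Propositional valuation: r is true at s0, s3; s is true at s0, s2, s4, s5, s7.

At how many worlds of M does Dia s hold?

7

Let φ = Dia s. Evaluate φ at each world:
  s0 (successors {s0, s2, s4}): φ is true.
  s1 (successors {s2}): φ is true.
  s2 (successors {s5}): φ is true.
  s3 (successors {s0, s1, s6}): φ is true.
  s4 (successors {s3, s4}): φ is true.
  s5 (successors {s1, s5}): φ is true.
  s6 (successors {s4}): φ is true.
  s7 (successors ∅): φ is false.
For instance, at s6:
  At s6: Dia s requires s at some successor in {s4}.
    s holds at s4, so Dia s is true at s6.
Satisfying worlds: {s0, s1, s2, s3, s4, s5, s6}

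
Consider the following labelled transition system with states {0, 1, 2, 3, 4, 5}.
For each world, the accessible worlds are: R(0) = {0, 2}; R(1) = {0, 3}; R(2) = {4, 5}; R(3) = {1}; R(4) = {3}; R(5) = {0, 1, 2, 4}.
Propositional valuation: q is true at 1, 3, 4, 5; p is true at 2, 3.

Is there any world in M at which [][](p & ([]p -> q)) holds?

No

Let φ = [][](p & ([]p -> q)). Evaluate φ at each world:
  0 (successors {0, 2}): φ is false.
  1 (successors {0, 3}): φ is false.
  2 (successors {4, 5}): φ is false.
  3 (successors {1}): φ is false.
  4 (successors {3}): φ is false.
  5 (successors {0, 1, 2, 4}): φ is false.
For instance, at 0:
  At 0: [][](p & ([]p -> q)) requires [](p & ([]p -> q)) at every successor {0, 2}.
    [](p & ([]p -> q)) fails at 0, so [][](p & ([]p -> q)) is false at 0.
      At 0: [](p & ([]p -> q)) requires p & ([]p -> q) at every successor {0, 2}.
        p & ([]p -> q) fails at 0, so [](p & ([]p -> q)) is false at 0.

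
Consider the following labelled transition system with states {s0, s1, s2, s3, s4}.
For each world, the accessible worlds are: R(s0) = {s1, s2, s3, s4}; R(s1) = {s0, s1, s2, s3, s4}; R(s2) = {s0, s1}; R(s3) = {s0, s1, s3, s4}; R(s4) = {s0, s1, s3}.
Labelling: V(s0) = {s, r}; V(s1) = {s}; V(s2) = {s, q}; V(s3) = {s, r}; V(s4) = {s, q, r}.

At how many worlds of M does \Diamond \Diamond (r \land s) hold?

5

Recall that \Diamond ψ holds at a world iff ψ holds at some accessible world.
Let φ = \Diamond \Diamond (r \land s). Evaluate φ at each world:
  s0 (successors {s1, s2, s3, s4}): φ is true.
  s1 (successors {s0, s1, s2, s3, s4}): φ is true.
  s2 (successors {s0, s1}): φ is true.
  s3 (successors {s0, s1, s3, s4}): φ is true.
  s4 (successors {s0, s1, s3}): φ is true.
For instance, at s1:
  At s1: \Diamond \Diamond (r \land s) requires \Diamond (r \land s) at some successor in {s0, s1, s2, s3, s4}.
    \Diamond (r \land s) holds at s0, so \Diamond \Diamond (r \land s) is true at s1.
      At s0: \Diamond (r \land s) requires r \land s at some successor in {s1, s2, s3, s4}.
        r \land s holds at s3, so \Diamond (r \land s) is true at s0.
Satisfying worlds: {s0, s1, s2, s3, s4}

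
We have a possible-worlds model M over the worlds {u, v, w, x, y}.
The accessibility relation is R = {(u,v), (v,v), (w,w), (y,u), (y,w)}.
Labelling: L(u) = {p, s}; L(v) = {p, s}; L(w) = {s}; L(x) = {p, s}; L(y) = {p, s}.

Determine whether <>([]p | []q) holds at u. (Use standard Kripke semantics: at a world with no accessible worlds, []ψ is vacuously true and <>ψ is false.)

Yes

At u: <>([]p | []q) requires []p | []q at some successor in {v}.
  []p | []q holds at v, so <>([]p | []q) is true at u.
    At v: []p is true, []q is false, so []p | []q is true.
      At v: []p requires p at every successor {v}.
        At v: p is true.
      So []p is true at v.
      At v: []q requires q at every successor {v}.
        q fails at v, so []q is false at v.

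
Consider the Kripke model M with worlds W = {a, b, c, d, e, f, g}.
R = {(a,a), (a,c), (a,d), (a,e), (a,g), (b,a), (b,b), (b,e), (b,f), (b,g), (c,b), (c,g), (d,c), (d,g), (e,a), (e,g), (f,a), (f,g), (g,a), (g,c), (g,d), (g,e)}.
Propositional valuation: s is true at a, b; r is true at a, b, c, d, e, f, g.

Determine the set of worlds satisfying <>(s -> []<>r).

Recall that []ψ holds at a world iff ψ holds at every accessible world, and <>ψ holds iff ψ holds at some accessible world.
Let φ = <>(s -> []<>r). Evaluate φ at each world:
  a (successors {a, c, d, e, g}): φ is true.
  b (successors {a, b, e, f, g}): φ is true.
  c (successors {b, g}): φ is true.
  d (successors {c, g}): φ is true.
  e (successors {a, g}): φ is true.
  f (successors {a, g}): φ is true.
  g (successors {a, c, d, e}): φ is true.
For instance, at d:
  At d: <>(s -> []<>r) requires s -> []<>r at some successor in {c, g}.
    s -> []<>r holds at c, so <>(s -> []<>r) is true at d.
      At c: s is false, []<>r is true, so s -> []<>r is true.
Satisfying worlds: {a, b, c, d, e, f, g}

a, b, c, d, e, f, g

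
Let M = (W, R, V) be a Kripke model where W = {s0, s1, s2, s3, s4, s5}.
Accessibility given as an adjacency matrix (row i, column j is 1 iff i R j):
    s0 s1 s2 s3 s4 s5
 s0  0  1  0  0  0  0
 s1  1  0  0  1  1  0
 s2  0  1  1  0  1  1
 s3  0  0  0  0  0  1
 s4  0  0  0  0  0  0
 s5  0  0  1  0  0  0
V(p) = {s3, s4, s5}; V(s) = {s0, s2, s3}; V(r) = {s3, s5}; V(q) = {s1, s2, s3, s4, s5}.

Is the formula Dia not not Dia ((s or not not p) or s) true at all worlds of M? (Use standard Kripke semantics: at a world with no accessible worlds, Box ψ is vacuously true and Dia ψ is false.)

Recall that Dia ψ holds at a world iff ψ holds at some accessible world.
Let φ = Dia not not Dia ((s or not not p) or s). Evaluate φ at each world:
  s0 (successors {s1}): φ is true.
  s1 (successors {s0, s3, s4}): φ is true.
  s2 (successors {s1, s2, s4, s5}): φ is true.
  s3 (successors {s5}): φ is true.
  s4 (successors ∅): φ is false.
  s5 (successors {s2}): φ is true.
Detail at s4 (counterexample):
  At s4: no accessible worlds, so Dia not not Dia ((s or not not p) or s) is false.

No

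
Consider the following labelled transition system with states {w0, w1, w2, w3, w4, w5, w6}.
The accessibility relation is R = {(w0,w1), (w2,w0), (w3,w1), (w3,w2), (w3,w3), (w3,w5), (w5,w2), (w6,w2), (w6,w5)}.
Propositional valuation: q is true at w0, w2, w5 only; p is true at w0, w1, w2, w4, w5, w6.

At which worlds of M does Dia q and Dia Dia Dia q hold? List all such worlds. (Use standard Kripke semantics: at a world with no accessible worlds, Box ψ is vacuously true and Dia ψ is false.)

Let φ = Dia q and Dia Dia Dia q. Evaluate φ at each world:
  w0 (successors {w1}): φ is false.
  w1 (successors ∅): φ is false.
  w2 (successors {w0}): φ is false.
  w3 (successors {w1, w2, w3, w5}): φ is true.
  w4 (successors ∅): φ is false.
  w5 (successors {w2}): φ is false.
  w6 (successors {w2, w5}): φ is true.
For instance, at w0:
  At w0: Dia q is false, Dia Dia Dia q is false, so Dia q and Dia Dia Dia q is false.
    At w0: Dia q requires q at some successor in {w1}.
      At w1: q is false.
    So Dia q is false at w0.
    At w0: Dia Dia Dia q requires Dia Dia q at some successor in {w1}.
      At w1: Dia Dia q is false.
    So Dia Dia Dia q is false at w0.
Satisfying worlds: {w3, w6}

w3, w6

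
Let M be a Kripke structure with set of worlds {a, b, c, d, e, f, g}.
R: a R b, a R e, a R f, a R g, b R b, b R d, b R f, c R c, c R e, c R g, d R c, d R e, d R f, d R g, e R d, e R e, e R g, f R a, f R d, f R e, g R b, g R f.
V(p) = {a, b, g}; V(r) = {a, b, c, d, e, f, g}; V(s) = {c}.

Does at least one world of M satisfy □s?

Recall that □ψ holds at a world iff ψ holds at every accessible world, and ◇ψ holds iff ψ holds at some accessible world.
Let φ = □s. Evaluate φ at each world:
  a (successors {b, e, f, g}): φ is false.
  b (successors {b, d, f}): φ is false.
  c (successors {c, e, g}): φ is false.
  d (successors {c, e, f, g}): φ is false.
  e (successors {d, e, g}): φ is false.
  f (successors {a, d, e}): φ is false.
  g (successors {b, f}): φ is false.
For instance, at d:
  At d: □s requires s at every successor {c, e, f, g}.
    s fails at e, so □s is false at d.

No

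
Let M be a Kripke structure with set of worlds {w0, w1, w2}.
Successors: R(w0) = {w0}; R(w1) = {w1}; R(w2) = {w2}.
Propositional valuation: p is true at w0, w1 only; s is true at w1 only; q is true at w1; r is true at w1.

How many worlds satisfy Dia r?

1

Recall that Dia ψ holds at a world iff ψ holds at some accessible world.
Let φ = Dia r. Evaluate φ at each world:
  w0 (successors {w0}): φ is false.
  w1 (successors {w1}): φ is true.
  w2 (successors {w2}): φ is false.
For instance, at w0:
  At w0: Dia r requires r at some successor in {w0}.
    At w0: r is false.
  So Dia r is false at w0.
Satisfying worlds: {w1}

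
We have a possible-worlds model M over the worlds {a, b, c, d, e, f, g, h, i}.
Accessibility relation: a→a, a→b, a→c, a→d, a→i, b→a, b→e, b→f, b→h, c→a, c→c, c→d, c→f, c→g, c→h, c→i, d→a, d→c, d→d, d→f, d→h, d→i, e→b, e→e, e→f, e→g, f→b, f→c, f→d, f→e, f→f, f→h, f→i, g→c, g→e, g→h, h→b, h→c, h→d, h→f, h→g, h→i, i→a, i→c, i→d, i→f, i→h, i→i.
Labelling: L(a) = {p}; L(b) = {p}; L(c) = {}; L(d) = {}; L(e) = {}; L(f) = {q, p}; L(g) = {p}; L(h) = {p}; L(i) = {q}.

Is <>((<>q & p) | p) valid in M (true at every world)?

Yes

Let φ = <>((<>q & p) | p). Evaluate φ at each world:
  a (successors {a, b, c, d, i}): φ is true.
  b (successors {a, e, f, h}): φ is true.
  c (successors {a, c, d, f, g, h, i}): φ is true.
  d (successors {a, c, d, f, h, i}): φ is true.
  e (successors {b, e, f, g}): φ is true.
  f (successors {b, c, d, e, f, h, i}): φ is true.
  g (successors {c, e, h}): φ is true.
  h (successors {b, c, d, f, g, i}): φ is true.
  i (successors {a, c, d, f, h, i}): φ is true.
For instance, at d:
  At d: <>((<>q & p) | p) requires (<>q & p) | p at some successor in {a, c, d, f, h, i}.
    (<>q & p) | p holds at a, so <>((<>q & p) | p) is true at d.
      At a: <>q & p is true, p is true, so (<>q & p) | p is true.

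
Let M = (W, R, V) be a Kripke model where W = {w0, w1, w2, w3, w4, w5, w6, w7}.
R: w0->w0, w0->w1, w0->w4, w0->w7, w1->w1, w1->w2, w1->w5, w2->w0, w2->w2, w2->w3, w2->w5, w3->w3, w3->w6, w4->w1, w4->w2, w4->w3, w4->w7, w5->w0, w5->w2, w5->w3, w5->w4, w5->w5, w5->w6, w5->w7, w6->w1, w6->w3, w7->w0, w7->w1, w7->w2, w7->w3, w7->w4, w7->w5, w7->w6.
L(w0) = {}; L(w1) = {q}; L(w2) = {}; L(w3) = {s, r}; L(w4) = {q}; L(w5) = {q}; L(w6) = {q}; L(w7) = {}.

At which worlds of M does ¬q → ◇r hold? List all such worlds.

w1, w2, w3, w4, w5, w6, w7

Let φ = ¬q → ◇r. Evaluate φ at each world:
  w0 (successors {w0, w1, w4, w7}): φ is false.
  w1 (successors {w1, w2, w5}): φ is true.
  w2 (successors {w0, w2, w3, w5}): φ is true.
  w3 (successors {w3, w6}): φ is true.
  w4 (successors {w1, w2, w3, w7}): φ is true.
  w5 (successors {w0, w2, w3, w4, w5, w6, w7}): φ is true.
  w6 (successors {w1, w3}): φ is true.
  w7 (successors {w0, w1, w2, w3, w4, w5, w6}): φ is true.
For instance, at w5:
  At w5: ¬q is false, ◇r is true, so ¬q → ◇r is true.
    At w5: ◇r requires r at some successor in {w0, w2, w3, w4, w5, w6, w7}.
      r holds at w3, so ◇r is true at w5.
Satisfying worlds: {w1, w2, w3, w4, w5, w6, w7}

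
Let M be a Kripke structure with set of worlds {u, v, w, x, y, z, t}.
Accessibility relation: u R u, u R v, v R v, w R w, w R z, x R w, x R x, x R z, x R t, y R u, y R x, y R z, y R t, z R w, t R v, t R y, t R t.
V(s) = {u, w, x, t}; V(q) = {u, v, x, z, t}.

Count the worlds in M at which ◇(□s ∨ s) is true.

Let φ = ◇(□s ∨ s). Evaluate φ at each world:
  u (successors {u, v}): φ is true.
  v (successors {v}): φ is false.
  w (successors {w, z}): φ is true.
  x (successors {w, x, z, t}): φ is true.
  y (successors {u, x, z, t}): φ is true.
  z (successors {w}): φ is true.
  t (successors {v, y, t}): φ is true.
For instance, at y:
  At y: ◇(□s ∨ s) requires □s ∨ s at some successor in {u, x, z, t}.
    □s ∨ s holds at u, so ◇(□s ∨ s) is true at y.
      At u: □s is false, s is true, so □s ∨ s is true.
Satisfying worlds: {u, w, x, y, z, t}

6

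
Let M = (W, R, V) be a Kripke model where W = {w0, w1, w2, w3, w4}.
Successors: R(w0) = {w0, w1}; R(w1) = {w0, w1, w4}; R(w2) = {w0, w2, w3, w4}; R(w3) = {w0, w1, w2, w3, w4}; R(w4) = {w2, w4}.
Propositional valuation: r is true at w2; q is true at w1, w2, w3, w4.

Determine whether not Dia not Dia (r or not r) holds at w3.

Yes

At w3: Dia not Dia (r or not r) is false, so not Dia not Dia (r or not r) is true.
  At w3: Dia not Dia (r or not r) requires not Dia (r or not r) at some successor in {w0, w1, w2, w3, w4}.
    At w0: not Dia (r or not r) is false.
    At w1: not Dia (r or not r) is false.
    At w2: not Dia (r or not r) is false.
    At w3: not Dia (r or not r) is false.
    At w4: not Dia (r or not r) is false.
  So Dia not Dia (r or not r) is false at w3.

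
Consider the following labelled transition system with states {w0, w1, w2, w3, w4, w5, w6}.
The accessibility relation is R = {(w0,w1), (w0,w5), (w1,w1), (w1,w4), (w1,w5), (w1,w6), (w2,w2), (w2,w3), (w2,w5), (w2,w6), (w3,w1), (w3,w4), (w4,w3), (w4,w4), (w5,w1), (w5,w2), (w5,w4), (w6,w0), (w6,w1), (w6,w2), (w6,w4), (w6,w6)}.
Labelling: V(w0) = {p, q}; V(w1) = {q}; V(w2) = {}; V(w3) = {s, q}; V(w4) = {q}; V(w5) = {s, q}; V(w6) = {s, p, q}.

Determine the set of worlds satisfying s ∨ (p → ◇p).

Recall that ◇ψ holds at a world iff ψ holds at some accessible world.
Let φ = s ∨ (p → ◇p). Evaluate φ at each world:
  w0 (successors {w1, w5}): φ is false.
  w1 (successors {w1, w4, w5, w6}): φ is true.
  w2 (successors {w2, w3, w5, w6}): φ is true.
  w3 (successors {w1, w4}): φ is true.
  w4 (successors {w3, w4}): φ is true.
  w5 (successors {w1, w2, w4}): φ is true.
  w6 (successors {w0, w1, w2, w4, w6}): φ is true.
For instance, at w2:
  At w2: s is false, p → ◇p is true, so s ∨ (p → ◇p) is true.
    At w2: p is false, ◇p is true, so p → ◇p is true.
      At w2: ◇p requires p at some successor in {w2, w3, w5, w6}.
        p holds at w6, so ◇p is true at w2.
Satisfying worlds: {w1, w2, w3, w4, w5, w6}

w1, w2, w3, w4, w5, w6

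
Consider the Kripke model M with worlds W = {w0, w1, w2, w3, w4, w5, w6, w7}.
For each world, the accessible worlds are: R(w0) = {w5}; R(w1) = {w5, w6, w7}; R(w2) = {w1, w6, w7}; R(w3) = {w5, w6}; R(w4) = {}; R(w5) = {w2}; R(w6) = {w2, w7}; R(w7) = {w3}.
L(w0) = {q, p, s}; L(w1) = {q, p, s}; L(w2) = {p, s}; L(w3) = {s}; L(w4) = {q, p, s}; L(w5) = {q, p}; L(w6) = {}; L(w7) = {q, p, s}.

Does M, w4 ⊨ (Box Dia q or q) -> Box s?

Yes

At w4: Box Dia q or q is true, Box s is true, so (Box Dia q or q) -> Box s is true.
  At w4: Box Dia q is true, q is true, so Box Dia q or q is true.
    At w4: no accessible worlds, so Box Dia q holds vacuously.
  At w4: no accessible worlds, so Box s holds vacuously.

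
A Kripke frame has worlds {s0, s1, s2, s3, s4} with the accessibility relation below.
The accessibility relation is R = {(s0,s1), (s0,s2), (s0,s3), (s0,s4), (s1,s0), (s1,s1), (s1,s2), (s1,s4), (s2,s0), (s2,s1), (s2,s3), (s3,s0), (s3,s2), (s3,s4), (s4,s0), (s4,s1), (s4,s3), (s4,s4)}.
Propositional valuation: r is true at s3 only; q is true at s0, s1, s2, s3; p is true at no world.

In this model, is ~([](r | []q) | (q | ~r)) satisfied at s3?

At s3: [](r | []q) | (q | ~r) is true, so ~([](r | []q) | (q | ~r)) is false.
  At s3: [](r | []q) is false, q | ~r is true, so [](r | []q) | (q | ~r) is true.
    At s3: [](r | []q) requires r | []q at every successor {s0, s2, s4}.
      r | []q fails at s0, so [](r | []q) is false at s3.

No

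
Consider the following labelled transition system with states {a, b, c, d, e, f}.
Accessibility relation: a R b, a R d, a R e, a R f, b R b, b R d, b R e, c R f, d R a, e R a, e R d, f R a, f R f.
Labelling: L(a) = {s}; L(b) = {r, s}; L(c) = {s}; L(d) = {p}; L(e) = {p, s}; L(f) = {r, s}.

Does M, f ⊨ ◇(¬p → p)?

No

At f: ◇(¬p → p) requires ¬p → p at some successor in {a, f}.
  At a: ¬p → p is false.
  At f: ¬p → p is false.
So ◇(¬p → p) is false at f.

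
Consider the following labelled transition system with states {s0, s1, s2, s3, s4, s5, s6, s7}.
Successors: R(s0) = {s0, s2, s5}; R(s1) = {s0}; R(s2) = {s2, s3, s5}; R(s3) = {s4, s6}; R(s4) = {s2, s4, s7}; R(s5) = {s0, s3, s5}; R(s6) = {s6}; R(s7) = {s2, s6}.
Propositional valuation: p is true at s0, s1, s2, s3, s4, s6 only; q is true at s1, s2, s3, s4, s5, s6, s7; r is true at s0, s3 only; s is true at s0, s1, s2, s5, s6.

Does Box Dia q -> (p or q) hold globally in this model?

Let φ = Box Dia q -> (p or q). Evaluate φ at each world:
  s0 (successors {s0, s2, s5}): φ is true.
  s1 (successors {s0}): φ is true.
  s2 (successors {s2, s3, s5}): φ is true.
  s3 (successors {s4, s6}): φ is true.
  s4 (successors {s2, s4, s7}): φ is true.
  s5 (successors {s0, s3, s5}): φ is true.
  s6 (successors {s6}): φ is true.
  s7 (successors {s2, s6}): φ is true.
For instance, at s2:
  At s2: Box Dia q is true, p or q is true, so Box Dia q -> (p or q) is true.
    At s2: Box Dia q requires Dia q at every successor {s2, s3, s5}.
      At s2: Dia q is true.
      At s3: Dia q is true.
      At s5: Dia q is true.
    So Box Dia q is true at s2.

Yes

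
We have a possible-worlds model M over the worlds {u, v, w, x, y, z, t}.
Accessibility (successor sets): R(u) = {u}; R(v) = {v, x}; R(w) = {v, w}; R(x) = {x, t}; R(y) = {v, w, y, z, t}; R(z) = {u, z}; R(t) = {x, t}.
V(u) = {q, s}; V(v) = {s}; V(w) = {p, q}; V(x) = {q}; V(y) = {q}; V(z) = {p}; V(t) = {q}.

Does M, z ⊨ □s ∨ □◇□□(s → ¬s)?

No

At z: □s is false, □◇□□(s → ¬s) is false, so □s ∨ □◇□□(s → ¬s) is false.
  At z: □s requires s at every successor {u, z}.
    s fails at z, so □s is false at z.
  At z: □◇□□(s → ¬s) requires ◇□□(s → ¬s) at every successor {u, z}.
    ◇□□(s → ¬s) fails at u, so □◇□□(s → ¬s) is false at z.
      At u: ◇□□(s → ¬s) requires □□(s → ¬s) at some successor in {u}.
        At u: □□(s → ¬s) is false.
      So ◇□□(s → ¬s) is false at u.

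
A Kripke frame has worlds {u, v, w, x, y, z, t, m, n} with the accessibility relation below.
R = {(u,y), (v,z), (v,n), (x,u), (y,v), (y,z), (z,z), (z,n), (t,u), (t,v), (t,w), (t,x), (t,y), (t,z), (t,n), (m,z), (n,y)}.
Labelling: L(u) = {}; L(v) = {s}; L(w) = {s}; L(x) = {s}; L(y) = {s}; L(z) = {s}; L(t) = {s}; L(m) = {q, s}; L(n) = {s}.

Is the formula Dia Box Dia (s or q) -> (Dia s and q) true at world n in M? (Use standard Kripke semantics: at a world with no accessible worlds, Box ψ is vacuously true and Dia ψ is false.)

No

Recall that Box ψ holds at a world iff ψ holds at every accessible world, and Dia ψ holds iff ψ holds at some accessible world.
At n: Dia Box Dia (s or q) is true, Dia s and q is false, so Dia Box Dia (s or q) -> (Dia s and q) is false.
  At n: Dia Box Dia (s or q) requires Box Dia (s or q) at some successor in {y}.
    Box Dia (s or q) holds at y, so Dia Box Dia (s or q) is true at n.
      At y: Box Dia (s or q) requires Dia (s or q) at every successor {v, z}.
        At v: Dia (s or q) is true.
        At z: Dia (s or q) is true.
      So Box Dia (s or q) is true at y.
  At n: Dia s is true, q is false, so Dia s and q is false.
    At n: Dia s requires s at some successor in {y}.
      s holds at y, so Dia s is true at n.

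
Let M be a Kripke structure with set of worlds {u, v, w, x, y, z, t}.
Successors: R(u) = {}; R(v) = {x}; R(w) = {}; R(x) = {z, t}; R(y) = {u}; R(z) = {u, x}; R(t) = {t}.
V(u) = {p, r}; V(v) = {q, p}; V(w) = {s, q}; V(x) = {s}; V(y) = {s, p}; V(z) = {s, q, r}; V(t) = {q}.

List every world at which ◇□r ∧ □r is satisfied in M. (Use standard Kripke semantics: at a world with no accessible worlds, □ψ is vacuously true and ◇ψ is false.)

y

Let φ = ◇□r ∧ □r. Evaluate φ at each world:
  u (successors ∅): φ is false.
  v (successors {x}): φ is false.
  w (successors ∅): φ is false.
  x (successors {z, t}): φ is false.
  y (successors {u}): φ is true.
  z (successors {u, x}): φ is false.
  t (successors {t}): φ is false.
For instance, at y:
  At y: ◇□r is true, □r is true, so ◇□r ∧ □r is true.
    At y: ◇□r requires □r at some successor in {u}.
      □r holds at u, so ◇□r is true at y.
    At y: □r requires r at every successor {u}.
      At u: r is true.
    So □r is true at y.
Satisfying worlds: {y}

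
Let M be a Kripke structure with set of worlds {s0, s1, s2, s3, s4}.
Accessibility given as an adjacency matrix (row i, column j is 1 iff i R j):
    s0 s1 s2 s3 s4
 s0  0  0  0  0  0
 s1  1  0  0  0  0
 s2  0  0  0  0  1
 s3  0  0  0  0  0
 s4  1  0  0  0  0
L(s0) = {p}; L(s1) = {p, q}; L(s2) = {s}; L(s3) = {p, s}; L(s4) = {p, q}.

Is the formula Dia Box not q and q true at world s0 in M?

Recall that Box ψ holds at a world iff ψ holds at every accessible world, and Dia ψ holds iff ψ holds at some accessible world.
At s0: Dia Box not q is false, q is false, so Dia Box not q and q is false.
  At s0: no accessible worlds, so Dia Box not q is false.

No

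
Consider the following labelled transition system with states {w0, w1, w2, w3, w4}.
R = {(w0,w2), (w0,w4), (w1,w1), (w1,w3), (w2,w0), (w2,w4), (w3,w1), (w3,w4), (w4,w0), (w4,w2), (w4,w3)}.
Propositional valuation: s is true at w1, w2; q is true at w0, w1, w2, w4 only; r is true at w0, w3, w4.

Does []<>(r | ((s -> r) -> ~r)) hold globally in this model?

Let φ = []<>(r | ((s -> r) -> ~r)). Evaluate φ at each world:
  w0 (successors {w2, w4}): φ is true.
  w1 (successors {w1, w3}): φ is true.
  w2 (successors {w0, w4}): φ is true.
  w3 (successors {w1, w4}): φ is true.
  w4 (successors {w0, w2, w3}): φ is true.
For instance, at w0:
  At w0: []<>(r | ((s -> r) -> ~r)) requires <>(r | ((s -> r) -> ~r)) at every successor {w2, w4}.
      At w2: <>(r | ((s -> r) -> ~r)) requires r | ((s -> r) -> ~r) at some successor in {w0, w4}.
        r | ((s -> r) -> ~r) holds at w0, so <>(r | ((s -> r) -> ~r)) is true at w2.
      At w4: <>(r | ((s -> r) -> ~r)) requires r | ((s -> r) -> ~r) at some successor in {w0, w2, w3}.
        r | ((s -> r) -> ~r) holds at w0, so <>(r | ((s -> r) -> ~r)) is true at w4.
  So []<>(r | ((s -> r) -> ~r)) is true at w0.

Yes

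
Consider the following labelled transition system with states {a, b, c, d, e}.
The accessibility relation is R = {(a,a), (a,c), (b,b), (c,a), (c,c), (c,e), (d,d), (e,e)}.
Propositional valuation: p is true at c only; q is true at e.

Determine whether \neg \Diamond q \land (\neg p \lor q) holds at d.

At d: \neg \Diamond q is true, \neg p \lor q is true, so \neg \Diamond q \land (\neg p \lor q) is true.
  At d: \Diamond q is false, so \neg \Diamond q is true.
    At d: \Diamond q requires q at some successor in {d}.
      At d: q is false.
    So \Diamond q is false at d.

Yes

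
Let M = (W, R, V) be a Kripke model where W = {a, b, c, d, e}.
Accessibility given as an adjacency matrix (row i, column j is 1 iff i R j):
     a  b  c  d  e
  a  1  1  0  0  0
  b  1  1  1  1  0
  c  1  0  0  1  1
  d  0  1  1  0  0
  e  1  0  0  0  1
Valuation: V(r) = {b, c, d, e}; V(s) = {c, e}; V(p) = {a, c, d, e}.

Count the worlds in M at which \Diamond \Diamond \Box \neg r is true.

Let φ = \Diamond \Diamond \Box \neg r. Evaluate φ at each world:
  a (successors {a, b}): φ is false.
  b (successors {a, b, c, d}): φ is false.
  c (successors {a, d, e}): φ is false.
  d (successors {b, c}): φ is false.
  e (successors {a, e}): φ is false.
For instance, at a:
  At a: \Diamond \Diamond \Box \neg r requires \Diamond \Box \neg r at some successor in {a, b}.
    At a: \Diamond \Box \neg r is false.
    At b: \Diamond \Box \neg r is false.
  So \Diamond \Diamond \Box \neg r is false at a.
Satisfying worlds: none.

0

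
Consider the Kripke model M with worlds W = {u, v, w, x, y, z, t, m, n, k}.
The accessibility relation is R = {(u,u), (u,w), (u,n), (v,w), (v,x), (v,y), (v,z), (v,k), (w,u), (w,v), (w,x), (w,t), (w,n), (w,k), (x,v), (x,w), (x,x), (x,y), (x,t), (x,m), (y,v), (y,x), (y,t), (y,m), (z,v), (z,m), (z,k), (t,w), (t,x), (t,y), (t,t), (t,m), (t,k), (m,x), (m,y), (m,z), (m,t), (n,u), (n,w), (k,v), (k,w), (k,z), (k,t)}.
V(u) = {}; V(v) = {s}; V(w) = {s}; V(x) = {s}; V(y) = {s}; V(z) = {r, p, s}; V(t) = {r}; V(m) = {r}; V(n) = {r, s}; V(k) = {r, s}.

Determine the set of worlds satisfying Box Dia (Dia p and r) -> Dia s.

Recall that Box ψ holds at a world iff ψ holds at every accessible world, and Dia ψ holds iff ψ holds at some accessible world.
Let φ = Box Dia (Dia p and r) -> Dia s. Evaluate φ at each world:
  u (successors {u, w, n}): φ is true.
  v (successors {w, x, y, z, k}): φ is true.
  w (successors {u, v, x, t, n, k}): φ is true.
  x (successors {v, w, x, y, t, m}): φ is true.
  y (successors {v, x, t, m}): φ is true.
  z (successors {v, m, k}): φ is true.
  t (successors {w, x, y, t, m, k}): φ is true.
  m (successors {x, y, z, t}): φ is true.
  n (successors {u, w}): φ is true.
  k (successors {v, w, z, t}): φ is true.
For instance, at y:
  At y: Box Dia (Dia p and r) is false, Dia s is true, so Box Dia (Dia p and r) -> Dia s is true.
    At y: Box Dia (Dia p and r) requires Dia (Dia p and r) at every successor {v, x, t, m}.
      Dia (Dia p and r) fails at m, so Box Dia (Dia p and r) is false at y.
    At y: Dia s requires s at some successor in {v, x, t, m}.
      s holds at v, so Dia s is true at y.
Satisfying worlds: {u, v, w, x, y, z, t, m, n, k}

u, v, w, x, y, z, t, m, n, k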